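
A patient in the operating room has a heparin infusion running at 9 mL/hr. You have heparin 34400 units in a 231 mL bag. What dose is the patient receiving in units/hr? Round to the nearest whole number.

Concentration = 34400 units ÷ 231 mL = 148.9177 units/mL
Drug rate = 9 mL/hr × 148.9177 units/mL = 1340.26 units/hr

1340 units/hr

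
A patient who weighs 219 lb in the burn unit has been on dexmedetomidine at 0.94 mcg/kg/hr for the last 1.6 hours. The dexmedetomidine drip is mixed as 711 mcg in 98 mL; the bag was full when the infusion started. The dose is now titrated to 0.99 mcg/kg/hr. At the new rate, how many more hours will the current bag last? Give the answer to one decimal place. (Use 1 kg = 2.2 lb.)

Initial rate:
Weight = 219 lb ÷ 2.2 lb/kg = 99.54545 kg
Dose = 0.94 mcg/kg/hr × 99.54545 kg = 93.57273 mcg/hr
Concentration = 711 mcg ÷ 98 mL = 7.255102 mcg/mL
Rate = 93.57273 mcg/hr ÷ 7.255102 mcg/mL = 12.89751 mL/hr
Volume infused so far = 12.89751 mL/hr × 1.6 hr = 20.63601 mL
Volume remaining = 98 − 20.63601 = 77.36399 mL
New rate:
Dose = 0.99 mcg/kg/hr × 99.54545 kg = 98.55 mcg/hr
Rate = 98.55 mcg/hr ÷ 7.255102 mcg/mL = 13.58354 mL/hr
Time remaining = 77.36399 mL ÷ 13.58354 mL/hr = 5.69542 hr

5.7 hours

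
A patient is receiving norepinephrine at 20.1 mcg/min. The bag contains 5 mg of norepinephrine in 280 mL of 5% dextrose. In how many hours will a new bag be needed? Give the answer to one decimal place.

4.1 hours

20.1 mcg/min × 60 min/hr = 1206 mcg/hr
Concentration = 5 mg ÷ 280 mL = 0.01785714 mg/mL = 17.85714 mcg/mL
Rate = 1206 mcg/hr ÷ 17.85714 mcg/mL = 67.536 mL/hr
Duration = 280 mL ÷ 67.536 mL/hr = 4.145937 hr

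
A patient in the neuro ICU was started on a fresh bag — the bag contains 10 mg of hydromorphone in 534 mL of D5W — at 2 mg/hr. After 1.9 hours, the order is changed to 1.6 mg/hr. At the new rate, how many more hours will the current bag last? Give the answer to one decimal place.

3.9 hours

Initial rate:
Concentration = 10 mg ÷ 534 mL = 0.01872659 mg/mL
Rate = 2 mg/hr ÷ 0.01872659 mg/mL = 106.8 mL/hr
Volume infused so far = 106.8 mL/hr × 1.9 hr = 202.92 mL
Volume remaining = 534 − 202.92 = 331.08 mL
New rate:
Rate = 1.6 mg/hr ÷ 0.01872659 mg/mL = 85.44 mL/hr
Time remaining = 331.08 mL ÷ 85.44 mL/hr = 3.875 hr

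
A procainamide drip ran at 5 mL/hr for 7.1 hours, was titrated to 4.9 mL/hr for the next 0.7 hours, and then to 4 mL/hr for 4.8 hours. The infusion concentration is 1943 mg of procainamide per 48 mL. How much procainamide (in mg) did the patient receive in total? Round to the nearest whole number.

2353 mg

Concentration = 1943 mg ÷ 48 mL = 40.47917 mg/mL
Stage 1: 5 mL/hr × 7.1 hr = 35.5 mL → 35.5 mL × 40.47917 mg/mL = 1437.01 mg
Stage 2: 4.9 mL/hr × 0.7 hr = 3.43 mL → 3.43 mL × 40.47917 mg/mL = 138.8435 mg
Stage 3: 4 mL/hr × 4.8 hr = 19.2 mL → 19.2 mL × 40.47917 mg/mL = 777.2 mg
Total = 1437.01 + 138.8435 + 777.2 = 2353.054 mg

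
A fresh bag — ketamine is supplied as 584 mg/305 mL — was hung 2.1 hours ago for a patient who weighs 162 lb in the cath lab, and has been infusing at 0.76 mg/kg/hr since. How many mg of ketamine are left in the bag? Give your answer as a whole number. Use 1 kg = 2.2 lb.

466 mg

Weight = 162 lb ÷ 2.2 lb/kg = 73.63636 kg
Dose = 0.76 mg/kg/hr × 73.63636 kg = 55.96364 mg/hr
Concentration = 584 mg ÷ 305 mL = 1.914754 mg/mL
Rate = 55.96364 mg/hr ÷ 1.914754 mg/mL = 29.22758 mL/hr
Volume infused = 29.22758 mL/hr × 2.1 hr = 61.37793 mL
Volume remaining = 305 − 61.37793 = 243.6221 mL
Drug remaining = 243.6221 mL × 1.914754 mg/mL = 466.4764 mg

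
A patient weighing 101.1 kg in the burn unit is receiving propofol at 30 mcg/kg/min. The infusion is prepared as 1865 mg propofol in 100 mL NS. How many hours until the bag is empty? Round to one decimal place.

Dose = 30 mcg/kg/min × 101.1 kg = 3033 mcg/min
3033 mcg/min × 60 min/hr = 181980 mcg/hr
Concentration = 1865 mg ÷ 100 mL = 18.65 mg/mL = 18650 mcg/mL
Rate = 181980 mcg/hr ÷ 18650 mcg/mL = 9.757641 mL/hr
Duration = 100 mL ÷ 9.757641 mL/hr = 10.24838 hr

10.2 hours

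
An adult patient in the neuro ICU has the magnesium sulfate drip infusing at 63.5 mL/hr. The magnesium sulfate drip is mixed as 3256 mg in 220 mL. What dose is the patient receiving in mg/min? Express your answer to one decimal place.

15.7 mg/min

Concentration = 3256 mg ÷ 220 mL = 14.8 mg/mL
Drug rate = 63.5 mL/hr × 14.8 mg/mL = 939.8 mg/hr
939.8 mg/hr ÷ 60 min/hr = 15.66333 mg/min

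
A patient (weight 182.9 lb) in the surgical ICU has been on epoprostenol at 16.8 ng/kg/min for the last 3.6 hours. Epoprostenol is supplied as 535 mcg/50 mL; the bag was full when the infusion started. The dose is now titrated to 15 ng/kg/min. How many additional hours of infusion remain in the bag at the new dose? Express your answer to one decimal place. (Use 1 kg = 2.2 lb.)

Initial rate:
Weight = 182.9 lb ÷ 2.2 lb/kg = 83.13636 kg
Dose = 16.8 ng/kg/min × 83.13636 kg = 1396.691 ng/min
1396.691 ng/min × 60 min/hr = 83801.45 ng/hr
Concentration = 535 mcg ÷ 50 mL = 10.7 mcg/mL = 10700 ng/mL
Rate = 83801.45 ng/hr ÷ 10700 ng/mL = 7.831912 mL/hr
Volume infused so far = 7.831912 mL/hr × 3.6 hr = 28.19488 mL
Volume remaining = 50 − 28.19488 = 21.80512 mL
New rate:
Dose = 15 ng/kg/min × 83.13636 kg = 1247.045 ng/min
1247.045 ng/min × 60 min/hr = 74822.73 ng/hr
Rate = 74822.73 ng/hr ÷ 10700 ng/mL = 6.992778 mL/hr
Time remaining = 21.80512 mL ÷ 6.992778 mL/hr = 3.118234 hr

3.1 hours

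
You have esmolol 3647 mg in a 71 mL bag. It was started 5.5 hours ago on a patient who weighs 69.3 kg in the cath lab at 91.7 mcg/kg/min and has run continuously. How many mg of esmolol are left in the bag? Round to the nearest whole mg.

1550 mg

Dose = 91.7 mcg/kg/min × 69.3 kg = 6354.81 mcg/min
6354.81 mcg/min × 60 min/hr = 381288.6 mcg/hr
Concentration = 3647 mg ÷ 71 mL = 51.3662 mg/mL = 51366.2 mcg/mL
Rate = 381288.6 mcg/hr ÷ 51366.2 mcg/mL = 7.422948 mL/hr
Volume infused = 7.422948 mL/hr × 5.5 hr = 40.82621 mL
Volume remaining = 71 − 40.82621 = 30.17379 mL
Drug remaining = 30.17379 mL × 51366.2 mcg/mL = 1549913 mcg = 1549.913 mg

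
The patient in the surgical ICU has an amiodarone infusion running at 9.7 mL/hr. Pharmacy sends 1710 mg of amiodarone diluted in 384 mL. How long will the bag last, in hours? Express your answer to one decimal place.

39.6 hours

Duration = 384 mL ÷ 9.7 mL/hr = 39.58763 hr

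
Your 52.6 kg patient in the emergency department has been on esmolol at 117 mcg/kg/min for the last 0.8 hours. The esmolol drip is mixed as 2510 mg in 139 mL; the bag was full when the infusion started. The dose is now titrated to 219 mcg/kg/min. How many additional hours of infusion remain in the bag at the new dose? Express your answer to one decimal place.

3.2 hours

Initial rate:
Dose = 117 mcg/kg/min × 52.6 kg = 6154.2 mcg/min
6154.2 mcg/min × 60 min/hr = 369252 mcg/hr
Concentration = 2510 mg ÷ 139 mL = 18.05755 mg/mL = 18057.55 mcg/mL
Rate = 369252 mcg/hr ÷ 18057.55 mcg/mL = 20.44862 mL/hr
Volume infused so far = 20.44862 mL/hr × 0.8 hr = 16.35889 mL
Volume remaining = 139 − 16.35889 = 122.6411 mL
New rate:
Dose = 219 mcg/kg/min × 52.6 kg = 11519.4 mcg/min
11519.4 mcg/min × 60 min/hr = 691164 mcg/hr
Rate = 691164 mcg/hr ÷ 18057.55 mcg/mL = 38.27562 mL/hr
Time remaining = 122.6411 mL ÷ 38.27562 mL/hr = 3.204158 hr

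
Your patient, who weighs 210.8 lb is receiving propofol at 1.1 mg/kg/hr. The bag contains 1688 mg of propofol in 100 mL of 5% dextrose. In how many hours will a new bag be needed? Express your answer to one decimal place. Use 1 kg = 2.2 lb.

Weight = 210.8 lb ÷ 2.2 lb/kg = 95.81818 kg
Dose = 1.1 mg/kg/hr × 95.81818 kg = 105.4 mg/hr
Concentration = 1688 mg ÷ 100 mL = 16.88 mg/mL
Rate = 105.4 mg/hr ÷ 16.88 mg/mL = 6.244076 mL/hr
Duration = 100 mL ÷ 6.244076 mL/hr = 16.01518 hr

16.0 hours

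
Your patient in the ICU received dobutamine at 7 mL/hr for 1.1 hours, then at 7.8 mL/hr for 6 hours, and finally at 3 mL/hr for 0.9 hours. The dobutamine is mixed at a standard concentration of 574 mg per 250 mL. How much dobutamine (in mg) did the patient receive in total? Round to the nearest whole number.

Concentration = 574 mg ÷ 250 mL = 2.296 mg/mL
Stage 1: 7 mL/hr × 1.1 hr = 7.7 mL → 7.7 mL × 2.296 mg/mL = 17.6792 mg
Stage 2: 7.8 mL/hr × 6 hr = 46.8 mL → 46.8 mL × 2.296 mg/mL = 107.4528 mg
Stage 3: 3 mL/hr × 0.9 hr = 2.7 mL → 2.7 mL × 2.296 mg/mL = 6.1992 mg
Total = 17.6792 + 107.4528 + 6.1992 = 131.3312 mg

131 mg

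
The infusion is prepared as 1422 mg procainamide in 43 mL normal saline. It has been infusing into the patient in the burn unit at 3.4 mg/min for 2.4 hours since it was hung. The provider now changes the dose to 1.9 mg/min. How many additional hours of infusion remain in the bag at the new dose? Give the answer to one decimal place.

8.2 hours

Initial rate:
3.4 mg/min × 60 min/hr = 204 mg/hr
Concentration = 1422 mg ÷ 43 mL = 33.06977 mg/mL
Rate = 204 mg/hr ÷ 33.06977 mg/mL = 6.168776 mL/hr
Volume infused so far = 6.168776 mL/hr × 2.4 hr = 14.80506 mL
Volume remaining = 43 − 14.80506 = 28.19494 mL
New rate:
1.9 mg/min × 60 min/hr = 114 mg/hr
Rate = 114 mg/hr ÷ 33.06977 mg/mL = 3.447257 mL/hr
Time remaining = 28.19494 mL ÷ 3.447257 mL/hr = 8.178947 hr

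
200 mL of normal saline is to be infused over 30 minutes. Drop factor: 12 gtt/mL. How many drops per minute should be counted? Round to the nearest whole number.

200 mL ÷ (30 min) = 6.666667 mL/min
6.666667 mL/min × 12 gtt/mL = 80 gtt/min

80 gtt/min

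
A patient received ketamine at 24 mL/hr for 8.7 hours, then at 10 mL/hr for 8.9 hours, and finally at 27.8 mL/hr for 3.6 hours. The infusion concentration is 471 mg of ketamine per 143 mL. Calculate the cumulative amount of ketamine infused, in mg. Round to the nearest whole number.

1310 mg

Concentration = 471 mg ÷ 143 mL = 3.293706 mg/mL
Stage 1: 24 mL/hr × 8.7 hr = 208.8 mL → 208.8 mL × 3.293706 mg/mL = 687.7259 mg
Stage 2: 10 mL/hr × 8.9 hr = 89 mL → 89 mL × 3.293706 mg/mL = 293.1399 mg
Stage 3: 27.8 mL/hr × 3.6 hr = 100.08 mL → 100.08 mL × 3.293706 mg/mL = 329.6341 mg
Total = 687.7259 + 293.1399 + 329.6341 = 1310.5 mg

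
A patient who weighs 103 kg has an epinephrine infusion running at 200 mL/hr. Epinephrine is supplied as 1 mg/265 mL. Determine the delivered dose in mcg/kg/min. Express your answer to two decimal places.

Concentration = 1 mg ÷ 265 mL = 0.003773585 mg/mL = 3.773585 mcg/mL
Drug rate = 200 mL/hr × 3.773585 mcg/mL = 754.717 mcg/hr
754.717 mcg/hr ÷ 60 min/hr = 12.57862 mcg/min
12.57862 mcg/min ÷ 103 kg = 0.1221225 mcg/kg/min

0.12 mcg/kg/min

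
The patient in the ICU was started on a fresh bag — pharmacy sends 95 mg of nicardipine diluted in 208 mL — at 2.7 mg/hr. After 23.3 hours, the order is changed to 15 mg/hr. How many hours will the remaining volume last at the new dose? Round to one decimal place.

2.1 hours

Initial rate:
Concentration = 95 mg ÷ 208 mL = 0.4567308 mg/mL
Rate = 2.7 mg/hr ÷ 0.4567308 mg/mL = 5.911579 mL/hr
Volume infused so far = 5.911579 mL/hr × 23.3 hr = 137.7398 mL
Volume remaining = 208 − 137.7398 = 70.26021 mL
New rate:
Rate = 15 mg/hr ÷ 0.4567308 mg/mL = 32.84211 mL/hr
Time remaining = 70.26021 mL ÷ 32.84211 mL/hr = 2.139333 hr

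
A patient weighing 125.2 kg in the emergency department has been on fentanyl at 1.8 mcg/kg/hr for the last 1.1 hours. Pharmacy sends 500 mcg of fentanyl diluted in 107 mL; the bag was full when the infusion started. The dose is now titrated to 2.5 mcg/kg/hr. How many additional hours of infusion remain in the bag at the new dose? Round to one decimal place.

0.8 hours

Initial rate:
Dose = 1.8 mcg/kg/hr × 125.2 kg = 225.36 mcg/hr
Concentration = 500 mcg ÷ 107 mL = 4.672897 mcg/mL
Rate = 225.36 mcg/hr ÷ 4.672897 mcg/mL = 48.22704 mL/hr
Volume infused so far = 48.22704 mL/hr × 1.1 hr = 53.04974 mL
Volume remaining = 107 − 53.04974 = 53.95026 mL
New rate:
Dose = 2.5 mcg/kg/hr × 125.2 kg = 313 mcg/hr
Rate = 313 mcg/hr ÷ 4.672897 mcg/mL = 66.982 mL/hr
Time remaining = 53.95026 mL ÷ 66.982 mL/hr = 0.8054441 hr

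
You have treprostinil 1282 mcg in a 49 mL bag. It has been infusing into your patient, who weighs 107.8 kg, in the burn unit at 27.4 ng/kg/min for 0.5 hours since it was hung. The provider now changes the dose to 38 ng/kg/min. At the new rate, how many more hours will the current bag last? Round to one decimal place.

4.9 hours

Initial rate:
Dose = 27.4 ng/kg/min × 107.8 kg = 2953.72 ng/min
2953.72 ng/min × 60 min/hr = 177223.2 ng/hr
Concentration = 1282 mcg ÷ 49 mL = 26.16327 mcg/mL = 26163.27 ng/mL
Rate = 177223.2 ng/hr ÷ 26163.27 ng/mL = 6.773742 mL/hr
Volume infused so far = 6.773742 mL/hr × 0.5 hr = 3.386871 mL
Volume remaining = 49 − 3.386871 = 45.61313 mL
New rate:
Dose = 38 ng/kg/min × 107.8 kg = 4096.4 ng/min
4096.4 ng/min × 60 min/hr = 245784 ng/hr
Rate = 245784 ng/hr ÷ 26163.27 ng/mL = 9.39424 mL/hr
Time remaining = 45.61313 mL ÷ 9.39424 mL/hr = 4.855436 hr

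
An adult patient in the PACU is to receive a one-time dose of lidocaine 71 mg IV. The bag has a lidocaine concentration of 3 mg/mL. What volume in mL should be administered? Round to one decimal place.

23.7 mL

Volume = 71 mg ÷ 3 mg/mL = 23.66667 mL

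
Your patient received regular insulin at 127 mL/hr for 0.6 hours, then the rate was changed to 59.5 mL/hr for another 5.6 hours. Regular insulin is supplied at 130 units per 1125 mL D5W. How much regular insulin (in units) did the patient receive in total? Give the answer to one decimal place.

47.3 units

Concentration = 130 units ÷ 1125 mL = 0.1155556 units/mL
Stage 1: 127 mL/hr × 0.6 hr = 76.2 mL → 76.2 mL × 0.1155556 units/mL = 8.805333 units
Stage 2: 59.5 mL/hr × 5.6 hr = 333.2 mL → 333.2 mL × 0.1155556 units/mL = 38.50311 units
Total = 8.805333 + 38.50311 = 47.30844 units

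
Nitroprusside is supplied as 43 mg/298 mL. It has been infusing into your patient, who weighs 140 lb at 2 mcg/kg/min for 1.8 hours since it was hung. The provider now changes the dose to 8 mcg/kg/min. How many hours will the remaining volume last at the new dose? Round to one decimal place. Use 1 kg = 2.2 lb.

Initial rate:
Weight = 140 lb ÷ 2.2 lb/kg = 63.63636 kg
Dose = 2 mcg/kg/min × 63.63636 kg = 127.2727 mcg/min
127.2727 mcg/min × 60 min/hr = 7636.364 mcg/hr
Concentration = 43 mg ÷ 298 mL = 0.1442953 mg/mL = 144.2953 mcg/mL
Rate = 7636.364 mcg/hr ÷ 144.2953 mcg/mL = 52.92178 mL/hr
Volume infused so far = 52.92178 mL/hr × 1.8 hr = 95.2592 mL
Volume remaining = 298 − 95.2592 = 202.7408 mL
New rate:
Dose = 8 mcg/kg/min × 63.63636 kg = 509.0909 mcg/min
509.0909 mcg/min × 60 min/hr = 30545.45 mcg/hr
Rate = 30545.45 mcg/hr ÷ 144.2953 mcg/mL = 211.6871 mL/hr
Time remaining = 202.7408 mL ÷ 211.6871 mL/hr = 0.9577381 hr

1.0 hours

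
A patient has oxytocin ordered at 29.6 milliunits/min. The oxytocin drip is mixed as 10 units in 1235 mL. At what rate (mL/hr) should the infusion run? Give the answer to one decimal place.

219.3 mL/hr

29.6 milliunits/min × 60 min/hr = 1776 milliunits/hr
Concentration = 10 units ÷ 1235 mL = 0.008097166 units/mL = 8.097166 milliunits/mL
Rate = 1776 milliunits/hr ÷ 8.097166 milliunits/mL = 219.336 mL/hr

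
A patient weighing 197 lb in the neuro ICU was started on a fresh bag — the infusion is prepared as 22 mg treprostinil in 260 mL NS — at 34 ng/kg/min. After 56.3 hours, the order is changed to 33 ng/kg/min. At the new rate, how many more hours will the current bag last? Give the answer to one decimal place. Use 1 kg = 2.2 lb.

Initial rate:
Weight = 197 lb ÷ 2.2 lb/kg = 89.54545 kg
Dose = 34 ng/kg/min × 89.54545 kg = 3044.545 ng/min
3044.545 ng/min × 60 min/hr = 182672.7 ng/hr
Concentration = 22 mg ÷ 260 mL = 0.08461538 mg/mL = 84615.38 ng/mL
Rate = 182672.7 ng/hr ÷ 84615.38 ng/mL = 2.15886 mL/hr
Volume infused so far = 2.15886 mL/hr × 56.3 hr = 121.5438 mL
Volume remaining = 260 − 121.5438 = 138.4562 mL
New rate:
Dose = 33 ng/kg/min × 89.54545 kg = 2955 ng/min
2955 ng/min × 60 min/hr = 177300 ng/hr
Rate = 177300 ng/hr ÷ 84615.38 ng/mL = 2.095364 mL/hr
Time remaining = 138.4562 mL ÷ 2.095364 mL/hr = 66.07741 hr

66.1 hours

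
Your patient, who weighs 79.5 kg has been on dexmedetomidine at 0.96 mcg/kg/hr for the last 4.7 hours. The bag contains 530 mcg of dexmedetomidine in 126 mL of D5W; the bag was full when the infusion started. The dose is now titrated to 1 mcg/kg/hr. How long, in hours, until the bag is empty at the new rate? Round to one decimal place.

2.2 hours

Initial rate:
Dose = 0.96 mcg/kg/hr × 79.5 kg = 76.32 mcg/hr
Concentration = 530 mcg ÷ 126 mL = 4.206349 mcg/mL
Rate = 76.32 mcg/hr ÷ 4.206349 mcg/mL = 18.144 mL/hr
Volume infused so far = 18.144 mL/hr × 4.7 hr = 85.2768 mL
Volume remaining = 126 − 85.2768 = 40.7232 mL
New rate:
Dose = 1 mcg/kg/hr × 79.5 kg = 79.5 mcg/hr
Rate = 79.5 mcg/hr ÷ 4.206349 mcg/mL = 18.9 mL/hr
Time remaining = 40.7232 mL ÷ 18.9 mL/hr = 2.154667 hr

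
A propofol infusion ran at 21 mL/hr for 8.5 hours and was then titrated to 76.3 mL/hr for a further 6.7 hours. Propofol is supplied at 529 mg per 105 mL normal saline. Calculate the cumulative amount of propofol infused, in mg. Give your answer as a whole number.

3475 mg

Concentration = 529 mg ÷ 105 mL = 5.038095 mg/mL
Stage 1: 21 mL/hr × 8.5 hr = 178.5 mL → 178.5 mL × 5.038095 mg/mL = 899.3 mg
Stage 2: 76.3 mL/hr × 6.7 hr = 511.21 mL → 511.21 mL × 5.038095 mg/mL = 2575.525 mg
Total = 899.3 + 2575.525 = 3474.825 mg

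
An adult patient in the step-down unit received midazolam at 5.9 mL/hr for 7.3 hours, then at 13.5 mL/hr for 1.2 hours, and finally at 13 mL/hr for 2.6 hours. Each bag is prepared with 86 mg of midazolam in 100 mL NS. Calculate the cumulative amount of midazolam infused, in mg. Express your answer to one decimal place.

Concentration = 86 mg ÷ 100 mL = 0.86 mg/mL
Stage 1: 5.9 mL/hr × 7.3 hr = 43.07 mL → 43.07 mL × 0.86 mg/mL = 37.0402 mg
Stage 2: 13.5 mL/hr × 1.2 hr = 16.2 mL → 16.2 mL × 0.86 mg/mL = 13.932 mg
Stage 3: 13 mL/hr × 2.6 hr = 33.8 mL → 33.8 mL × 0.86 mg/mL = 29.068 mg
Total = 37.0402 + 13.932 + 29.068 = 80.0402 mg

80.0 mg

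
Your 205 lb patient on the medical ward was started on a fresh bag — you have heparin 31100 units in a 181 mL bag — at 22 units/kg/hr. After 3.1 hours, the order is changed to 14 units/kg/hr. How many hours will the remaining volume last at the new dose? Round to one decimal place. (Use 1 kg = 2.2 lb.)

19.0 hours

Initial rate:
Weight = 205 lb ÷ 2.2 lb/kg = 93.18182 kg
Dose = 22 units/kg/hr × 93.18182 kg = 2050 units/hr
Concentration = 31100 units ÷ 181 mL = 171.8232 units/mL
Rate = 2050 units/hr ÷ 171.8232 units/mL = 11.93087 mL/hr
Volume infused so far = 11.93087 mL/hr × 3.1 hr = 36.98569 mL
Volume remaining = 181 − 36.98569 = 144.0143 mL
New rate:
Dose = 14 units/kg/hr × 93.18182 kg = 1304.545 units/hr
Rate = 1304.545 units/hr ÷ 171.8232 units/mL = 7.592371 mL/hr
Time remaining = 144.0143 mL ÷ 7.592371 mL/hr = 18.96829 hr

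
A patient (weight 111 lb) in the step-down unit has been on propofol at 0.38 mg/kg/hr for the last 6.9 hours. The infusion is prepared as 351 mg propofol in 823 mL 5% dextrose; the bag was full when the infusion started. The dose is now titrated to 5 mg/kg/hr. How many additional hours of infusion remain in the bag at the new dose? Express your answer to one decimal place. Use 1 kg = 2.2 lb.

0.9 hours

Initial rate:
Weight = 111 lb ÷ 2.2 lb/kg = 50.45455 kg
Dose = 0.38 mg/kg/hr × 50.45455 kg = 19.17273 mg/hr
Concentration = 351 mg ÷ 823 mL = 0.4264885 mg/mL
Rate = 19.17273 mg/hr ÷ 0.4264885 mg/mL = 44.95486 mL/hr
Volume infused so far = 44.95486 mL/hr × 6.9 hr = 310.1885 mL
Volume remaining = 823 − 310.1885 = 512.8115 mL
New rate:
Dose = 5 mg/kg/hr × 50.45455 kg = 252.2727 mg/hr
Rate = 252.2727 mg/hr ÷ 0.4264885 mg/mL = 591.5113 mL/hr
Time remaining = 512.8115 mL ÷ 591.5113 mL/hr = 0.8669514 hr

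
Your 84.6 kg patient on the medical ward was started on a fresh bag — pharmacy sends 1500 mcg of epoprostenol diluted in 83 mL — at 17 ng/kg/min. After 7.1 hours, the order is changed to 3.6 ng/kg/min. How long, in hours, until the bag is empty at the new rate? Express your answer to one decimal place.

48.6 hours

Initial rate:
Dose = 17 ng/kg/min × 84.6 kg = 1438.2 ng/min
1438.2 ng/min × 60 min/hr = 86292 ng/hr
Concentration = 1500 mcg ÷ 83 mL = 18.07229 mcg/mL = 18072.29 ng/mL
Rate = 86292 ng/hr ÷ 18072.29 ng/mL = 4.774824 mL/hr
Volume infused so far = 4.774824 mL/hr × 7.1 hr = 33.90125 mL
Volume remaining = 83 − 33.90125 = 49.09875 mL
New rate:
Dose = 3.6 ng/kg/min × 84.6 kg = 304.56 ng/min
304.56 ng/min × 60 min/hr = 18273.6 ng/hr
Rate = 18273.6 ng/hr ÷ 18072.29 ng/mL = 1.011139 mL/hr
Time remaining = 49.09875 mL ÷ 1.011139 mL/hr = 48.55785 hr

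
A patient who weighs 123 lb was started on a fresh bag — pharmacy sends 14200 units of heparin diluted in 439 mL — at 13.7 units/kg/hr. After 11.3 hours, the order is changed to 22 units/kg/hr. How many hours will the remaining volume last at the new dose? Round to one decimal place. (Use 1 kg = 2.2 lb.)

Initial rate:
Weight = 123 lb ÷ 2.2 lb/kg = 55.90909 kg
Dose = 13.7 units/kg/hr × 55.90909 kg = 765.9545 units/hr
Concentration = 14200 units ÷ 439 mL = 32.34624 units/mL
Rate = 765.9545 units/hr ÷ 32.34624 units/mL = 23.67986 mL/hr
Volume infused so far = 23.67986 mL/hr × 11.3 hr = 267.5824 mL
Volume remaining = 439 − 267.5824 = 171.4176 mL
New rate:
Dose = 22 units/kg/hr × 55.90909 kg = 1230 units/hr
Rate = 1230 units/hr ÷ 32.34624 units/mL = 38.02606 mL/hr
Time remaining = 171.4176 mL ÷ 38.02606 mL/hr = 4.507897 hr

4.5 hours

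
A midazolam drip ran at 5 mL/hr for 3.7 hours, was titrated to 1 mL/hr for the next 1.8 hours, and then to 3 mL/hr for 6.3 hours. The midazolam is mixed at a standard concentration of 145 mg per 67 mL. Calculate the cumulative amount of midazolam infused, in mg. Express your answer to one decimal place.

84.8 mg

Concentration = 145 mg ÷ 67 mL = 2.164179 mg/mL
Stage 1: 5 mL/hr × 3.7 hr = 18.5 mL → 18.5 mL × 2.164179 mg/mL = 40.03731 mg
Stage 2: 1 mL/hr × 1.8 hr = 1.8 mL → 1.8 mL × 2.164179 mg/mL = 3.895522 mg
Stage 3: 3 mL/hr × 6.3 hr = 18.9 mL → 18.9 mL × 2.164179 mg/mL = 40.90299 mg
Total = 40.03731 + 3.895522 + 40.90299 = 84.83582 mg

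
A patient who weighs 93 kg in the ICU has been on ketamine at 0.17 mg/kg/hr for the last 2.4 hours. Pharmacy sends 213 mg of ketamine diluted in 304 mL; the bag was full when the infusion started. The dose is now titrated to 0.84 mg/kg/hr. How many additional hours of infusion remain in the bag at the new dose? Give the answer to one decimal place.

2.2 hours

Initial rate:
Dose = 0.17 mg/kg/hr × 93 kg = 15.81 mg/hr
Concentration = 213 mg ÷ 304 mL = 0.7006579 mg/mL
Rate = 15.81 mg/hr ÷ 0.7006579 mg/mL = 22.56451 mL/hr
Volume infused so far = 22.56451 mL/hr × 2.4 hr = 54.15482 mL
Volume remaining = 304 − 54.15482 = 249.8452 mL
New rate:
Dose = 0.84 mg/kg/hr × 93 kg = 78.12 mg/hr
Rate = 78.12 mg/hr ÷ 0.7006579 mg/mL = 111.4952 mL/hr
Time remaining = 249.8452 mL ÷ 111.4952 mL/hr = 2.24086 hr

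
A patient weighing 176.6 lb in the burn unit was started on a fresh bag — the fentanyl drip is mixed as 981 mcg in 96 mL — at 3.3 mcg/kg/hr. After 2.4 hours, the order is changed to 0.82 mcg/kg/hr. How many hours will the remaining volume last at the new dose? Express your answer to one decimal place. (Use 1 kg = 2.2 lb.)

5.2 hours

Initial rate:
Weight = 176.6 lb ÷ 2.2 lb/kg = 80.27273 kg
Dose = 3.3 mcg/kg/hr × 80.27273 kg = 264.9 mcg/hr
Concentration = 981 mcg ÷ 96 mL = 10.21875 mcg/mL
Rate = 264.9 mcg/hr ÷ 10.21875 mcg/mL = 25.92294 mL/hr
Volume infused so far = 25.92294 mL/hr × 2.4 hr = 62.21505 mL
Volume remaining = 96 − 62.21505 = 33.78495 mL
New rate:
Dose = 0.82 mcg/kg/hr × 80.27273 kg = 65.82364 mcg/hr
Rate = 65.82364 mcg/hr ÷ 10.21875 mcg/mL = 6.441457 mL/hr
Time remaining = 33.78495 mL ÷ 6.441457 mL/hr = 5.244924 hr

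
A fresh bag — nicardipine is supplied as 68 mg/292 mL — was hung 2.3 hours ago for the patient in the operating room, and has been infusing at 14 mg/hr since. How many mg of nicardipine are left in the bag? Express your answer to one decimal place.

35.8 mg

Concentration = 68 mg ÷ 292 mL = 0.2328767 mg/mL
Rate = 14 mg/hr ÷ 0.2328767 mg/mL = 60.11765 mL/hr
Volume infused = 60.11765 mL/hr × 2.3 hr = 138.2706 mL
Volume remaining = 292 − 138.2706 = 153.7294 mL
Drug remaining = 153.7294 mL × 0.2328767 mg/mL = 35.8 mg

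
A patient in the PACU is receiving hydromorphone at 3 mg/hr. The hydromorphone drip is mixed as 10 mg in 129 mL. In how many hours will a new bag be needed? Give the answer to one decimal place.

Concentration = 10 mg ÷ 129 mL = 0.07751938 mg/mL
Rate = 3 mg/hr ÷ 0.07751938 mg/mL = 38.7 mL/hr
Duration = 129 mL ÷ 38.7 mL/hr = 3.333333 hr

3.3 hours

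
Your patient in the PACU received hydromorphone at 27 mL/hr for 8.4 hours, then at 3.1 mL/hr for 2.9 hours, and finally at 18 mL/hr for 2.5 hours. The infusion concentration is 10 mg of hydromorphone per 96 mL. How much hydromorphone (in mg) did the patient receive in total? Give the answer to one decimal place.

Concentration = 10 mg ÷ 96 mL = 0.1041667 mg/mL
Stage 1: 27 mL/hr × 8.4 hr = 226.8 mL → 226.8 mL × 0.1041667 mg/mL = 23.625 mg
Stage 2: 3.1 mL/hr × 2.9 hr = 8.99 mL → 8.99 mL × 0.1041667 mg/mL = 0.9364583 mg
Stage 3: 18 mL/hr × 2.5 hr = 45 mL → 45 mL × 0.1041667 mg/mL = 4.6875 mg
Total = 23.625 + 0.9364583 + 4.6875 = 29.24896 mg

29.2 mg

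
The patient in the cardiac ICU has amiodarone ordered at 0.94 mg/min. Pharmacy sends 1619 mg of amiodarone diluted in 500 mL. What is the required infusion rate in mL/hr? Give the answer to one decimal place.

0.94 mg/min × 60 min/hr = 56.4 mg/hr
Concentration = 1619 mg ÷ 500 mL = 3.238 mg/mL
Rate = 56.4 mg/hr ÷ 3.238 mg/mL = 17.41816 mL/hr

17.4 mL/hr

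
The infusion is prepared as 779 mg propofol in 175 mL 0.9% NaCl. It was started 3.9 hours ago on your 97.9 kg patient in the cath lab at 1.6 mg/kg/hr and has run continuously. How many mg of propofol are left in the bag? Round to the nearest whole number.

Dose = 1.6 mg/kg/hr × 97.9 kg = 156.64 mg/hr
Concentration = 779 mg ÷ 175 mL = 4.451429 mg/mL
Rate = 156.64 mg/hr ÷ 4.451429 mg/mL = 35.1887 mL/hr
Volume infused = 35.1887 mL/hr × 3.9 hr = 137.2359 mL
Volume remaining = 175 − 137.2359 = 37.76406 mL
Drug remaining = 37.76406 mL × 4.451429 mg/mL = 168.104 mg

168 mg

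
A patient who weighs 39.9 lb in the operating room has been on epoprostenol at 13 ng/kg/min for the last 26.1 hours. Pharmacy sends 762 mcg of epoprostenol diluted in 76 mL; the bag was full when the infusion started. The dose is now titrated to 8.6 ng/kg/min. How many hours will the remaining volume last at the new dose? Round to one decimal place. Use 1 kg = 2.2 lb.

42.0 hours

Initial rate:
Weight = 39.9 lb ÷ 2.2 lb/kg = 18.13636 kg
Dose = 13 ng/kg/min × 18.13636 kg = 235.7727 ng/min
235.7727 ng/min × 60 min/hr = 14146.36 ng/hr
Concentration = 762 mcg ÷ 76 mL = 10.02632 mcg/mL = 10026.32 ng/mL
Rate = 14146.36 ng/hr ÷ 10026.32 ng/mL = 1.410923 mL/hr
Volume infused so far = 1.410923 mL/hr × 26.1 hr = 36.8251 mL
Volume remaining = 76 − 36.8251 = 39.1749 mL
New rate:
Dose = 8.6 ng/kg/min × 18.13636 kg = 155.9727 ng/min
155.9727 ng/min × 60 min/hr = 9358.364 ng/hr
Rate = 9358.364 ng/hr ÷ 10026.32 ng/mL = 0.9333801 mL/hr
Time remaining = 39.1749 mL ÷ 0.9333801 mL/hr = 41.971 hr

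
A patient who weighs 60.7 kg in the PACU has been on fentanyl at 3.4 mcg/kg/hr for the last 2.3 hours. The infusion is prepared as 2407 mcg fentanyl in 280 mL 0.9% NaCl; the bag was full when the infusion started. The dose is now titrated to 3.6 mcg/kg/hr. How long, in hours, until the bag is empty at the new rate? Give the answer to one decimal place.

Initial rate:
Dose = 3.4 mcg/kg/hr × 60.7 kg = 206.38 mcg/hr
Concentration = 2407 mcg ÷ 280 mL = 8.596429 mcg/mL
Rate = 206.38 mcg/hr ÷ 8.596429 mcg/mL = 24.00764 mL/hr
Volume infused so far = 24.00764 mL/hr × 2.3 hr = 55.21758 mL
Volume remaining = 280 − 55.21758 = 224.7824 mL
New rate:
Dose = 3.6 mcg/kg/hr × 60.7 kg = 218.52 mcg/hr
Rate = 218.52 mcg/hr ÷ 8.596429 mcg/mL = 25.41986 mL/hr
Time remaining = 224.7824 mL ÷ 25.41986 mL/hr = 8.842788 hr

8.8 hours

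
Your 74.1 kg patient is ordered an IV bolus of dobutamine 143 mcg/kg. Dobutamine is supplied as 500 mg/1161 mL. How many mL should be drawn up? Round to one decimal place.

Dose = 143 mcg/kg × 74.1 kg = 10596.3 mcg
Concentration = 500 mg ÷ 1161 mL = 0.4306632 mg/mL = 430.6632 mcg/mL
Volume = 10596.3 mcg ÷ 430.6632 mcg/mL = 24.60461 mL

24.6 mL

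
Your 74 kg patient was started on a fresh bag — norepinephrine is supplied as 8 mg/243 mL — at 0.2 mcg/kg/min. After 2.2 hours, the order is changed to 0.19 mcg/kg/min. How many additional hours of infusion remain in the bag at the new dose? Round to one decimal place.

Initial rate:
Dose = 0.2 mcg/kg/min × 74 kg = 14.8 mcg/min
14.8 mcg/min × 60 min/hr = 888 mcg/hr
Concentration = 8 mg ÷ 243 mL = 0.03292181 mg/mL = 32.92181 mcg/mL
Rate = 888 mcg/hr ÷ 32.92181 mcg/mL = 26.973 mL/hr
Volume infused so far = 26.973 mL/hr × 2.2 hr = 59.3406 mL
Volume remaining = 243 − 59.3406 = 183.6594 mL
New rate:
Dose = 0.19 mcg/kg/min × 74 kg = 14.06 mcg/min
14.06 mcg/min × 60 min/hr = 843.6 mcg/hr
Rate = 843.6 mcg/hr ÷ 32.92181 mcg/mL = 25.62435 mL/hr
Time remaining = 183.6594 mL ÷ 25.62435 mL/hr = 7.167378 hr

7.2 hours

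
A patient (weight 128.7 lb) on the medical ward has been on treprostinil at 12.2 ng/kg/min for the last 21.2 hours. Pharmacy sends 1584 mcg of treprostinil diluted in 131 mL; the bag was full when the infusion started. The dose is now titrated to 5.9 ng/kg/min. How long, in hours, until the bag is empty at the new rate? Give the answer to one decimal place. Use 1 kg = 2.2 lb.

Initial rate:
Weight = 128.7 lb ÷ 2.2 lb/kg = 58.5 kg
Dose = 12.2 ng/kg/min × 58.5 kg = 713.7 ng/min
713.7 ng/min × 60 min/hr = 42822 ng/hr
Concentration = 1584 mcg ÷ 131 mL = 12.0916 mcg/mL = 12091.6 ng/mL
Rate = 42822 ng/hr ÷ 12091.6 ng/mL = 3.541466 mL/hr
Volume infused so far = 3.541466 mL/hr × 21.2 hr = 75.07908 mL
Volume remaining = 131 − 75.07908 = 55.92092 mL
New rate:
Dose = 5.9 ng/kg/min × 58.5 kg = 345.15 ng/min
345.15 ng/min × 60 min/hr = 20709 ng/hr
Rate = 20709 ng/hr ÷ 12091.6 ng/mL = 1.712676 mL/hr
Time remaining = 55.92092 mL ÷ 1.712676 mL/hr = 32.6512 hr

32.7 hours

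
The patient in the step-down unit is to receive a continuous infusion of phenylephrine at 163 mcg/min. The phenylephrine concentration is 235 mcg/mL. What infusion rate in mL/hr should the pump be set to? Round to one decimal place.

163 mcg/min × 60 min/hr = 9780 mcg/hr
Rate = 9780 mcg/hr ÷ 235 mcg/mL = 41.61702 mL/hr

41.6 mL/hr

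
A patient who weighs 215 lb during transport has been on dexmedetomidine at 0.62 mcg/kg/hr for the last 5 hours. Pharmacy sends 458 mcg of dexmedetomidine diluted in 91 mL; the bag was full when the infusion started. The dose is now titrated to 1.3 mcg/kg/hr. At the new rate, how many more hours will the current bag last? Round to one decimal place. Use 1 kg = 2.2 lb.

Initial rate:
Weight = 215 lb ÷ 2.2 lb/kg = 97.72727 kg
Dose = 0.62 mcg/kg/hr × 97.72727 kg = 60.59091 mcg/hr
Concentration = 458 mcg ÷ 91 mL = 5.032967 mcg/mL
Rate = 60.59091 mcg/hr ÷ 5.032967 mcg/mL = 12.03881 mL/hr
Volume infused so far = 12.03881 mL/hr × 5 hr = 60.19403 mL
Volume remaining = 91 − 60.19403 = 30.80597 mL
New rate:
Dose = 1.3 mcg/kg/hr × 97.72727 kg = 127.0455 mcg/hr
Rate = 127.0455 mcg/hr ÷ 5.032967 mcg/mL = 25.24266 mL/hr
Time remaining = 30.80597 mL ÷ 25.24266 mL/hr = 1.220394 hr

1.2 hours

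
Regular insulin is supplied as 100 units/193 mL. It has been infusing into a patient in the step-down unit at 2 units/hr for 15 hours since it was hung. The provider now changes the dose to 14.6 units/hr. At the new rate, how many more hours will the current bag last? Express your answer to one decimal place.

4.8 hours

Initial rate:
Concentration = 100 units ÷ 193 mL = 0.5181347 units/mL
Rate = 2 units/hr ÷ 0.5181347 units/mL = 3.86 mL/hr
Volume infused so far = 3.86 mL/hr × 15 hr = 57.9 mL
Volume remaining = 193 − 57.9 = 135.1 mL
New rate:
Rate = 14.6 units/hr ÷ 0.5181347 units/mL = 28.178 mL/hr
Time remaining = 135.1 mL ÷ 28.178 mL/hr = 4.794521 hr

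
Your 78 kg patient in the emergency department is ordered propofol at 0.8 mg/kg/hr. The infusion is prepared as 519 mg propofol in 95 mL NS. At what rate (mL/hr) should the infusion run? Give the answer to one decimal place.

11.4 mL/hr

Dose = 0.8 mg/kg/hr × 78 kg = 62.4 mg/hr
Concentration = 519 mg ÷ 95 mL = 5.463158 mg/mL
Rate = 62.4 mg/hr ÷ 5.463158 mg/mL = 11.42197 mL/hr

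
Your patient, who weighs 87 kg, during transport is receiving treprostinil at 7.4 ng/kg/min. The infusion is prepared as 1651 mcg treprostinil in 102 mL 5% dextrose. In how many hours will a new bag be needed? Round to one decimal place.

42.7 hours

Dose = 7.4 ng/kg/min × 87 kg = 643.8 ng/min
643.8 ng/min × 60 min/hr = 38628 ng/hr
Concentration = 1651 mcg ÷ 102 mL = 16.18627 mcg/mL = 16186.27 ng/mL
Rate = 38628 ng/hr ÷ 16186.27 ng/mL = 2.386466 mL/hr
Duration = 102 mL ÷ 2.386466 mL/hr = 42.74102 hr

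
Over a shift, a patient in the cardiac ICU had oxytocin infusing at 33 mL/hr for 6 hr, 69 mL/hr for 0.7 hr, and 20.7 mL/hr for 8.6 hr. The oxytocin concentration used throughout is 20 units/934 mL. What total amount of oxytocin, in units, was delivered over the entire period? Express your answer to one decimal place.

Concentration = 20 units ÷ 934 mL = 0.02141328 units/mL
Stage 1: 33 mL/hr × 6 hr = 198 mL → 198 mL × 0.02141328 units/mL = 4.239829 units
Stage 2: 69 mL/hr × 0.7 hr = 48.3 mL → 48.3 mL × 0.02141328 units/mL = 1.034261 units
Stage 3: 20.7 mL/hr × 8.6 hr = 178.02 mL → 178.02 mL × 0.02141328 units/mL = 3.811991 units
Total = 4.239829 + 1.034261 + 3.811991 = 9.086081 units

9.1 units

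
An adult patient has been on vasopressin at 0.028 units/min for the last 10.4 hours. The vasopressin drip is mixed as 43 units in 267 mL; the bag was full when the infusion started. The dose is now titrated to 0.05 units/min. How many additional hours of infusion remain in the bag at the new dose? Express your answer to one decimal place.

8.5 hours

Initial rate:
0.028 units/min × 60 min/hr = 1.68 units/hr
Concentration = 43 units ÷ 267 mL = 0.1610487 units/mL
Rate = 1.68 units/hr ÷ 0.1610487 units/mL = 10.43163 mL/hr
Volume infused so far = 10.43163 mL/hr × 10.4 hr = 108.4889 mL
Volume remaining = 267 − 108.4889 = 158.5111 mL
New rate:
0.05 units/min × 60 min/hr = 3 units/hr
Rate = 3 units/hr ÷ 0.1610487 units/mL = 18.62791 mL/hr
Time remaining = 158.5111 mL ÷ 18.62791 mL/hr = 8.509333 hr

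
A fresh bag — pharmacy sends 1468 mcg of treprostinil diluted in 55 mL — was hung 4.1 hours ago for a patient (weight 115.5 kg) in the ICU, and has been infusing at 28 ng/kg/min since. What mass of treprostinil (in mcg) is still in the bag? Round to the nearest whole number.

672 mcg

Dose = 28 ng/kg/min × 115.5 kg = 3234 ng/min
3234 ng/min × 60 min/hr = 194040 ng/hr
Concentration = 1468 mcg ÷ 55 mL = 26.69091 mcg/mL = 26690.91 ng/mL
Rate = 194040 ng/hr ÷ 26690.91 ng/mL = 7.269891 mL/hr
Volume infused = 7.269891 mL/hr × 4.1 hr = 29.80655 mL
Volume remaining = 55 − 29.80655 = 25.19345 mL
Drug remaining = 25.19345 mL × 26690.91 ng/mL = 672436 ng = 672.436 mcg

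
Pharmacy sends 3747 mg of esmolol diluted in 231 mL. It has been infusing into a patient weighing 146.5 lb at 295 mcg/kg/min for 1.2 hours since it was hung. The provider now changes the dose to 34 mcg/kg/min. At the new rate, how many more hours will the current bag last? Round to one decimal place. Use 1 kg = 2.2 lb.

Initial rate:
Weight = 146.5 lb ÷ 2.2 lb/kg = 66.59091 kg
Dose = 295 mcg/kg/min × 66.59091 kg = 19644.32 mcg/min
19644.32 mcg/min × 60 min/hr = 1178659 mcg/hr
Concentration = 3747 mg ÷ 231 mL = 16.22078 mg/mL = 16220.78 mcg/mL
Rate = 1178659 mcg/hr ÷ 16220.78 mcg/mL = 72.66353 mL/hr
Volume infused so far = 72.66353 mL/hr × 1.2 hr = 87.19624 mL
Volume remaining = 231 − 87.19624 = 143.8038 mL
New rate:
Dose = 34 mcg/kg/min × 66.59091 kg = 2264.091 mcg/min
2264.091 mcg/min × 60 min/hr = 135845.5 mcg/hr
Rate = 135845.5 mcg/hr ÷ 16220.78 mcg/mL = 8.37478 mL/hr
Time remaining = 143.8038 mL ÷ 8.37478 mL/hr = 17.17105 hr

17.2 hours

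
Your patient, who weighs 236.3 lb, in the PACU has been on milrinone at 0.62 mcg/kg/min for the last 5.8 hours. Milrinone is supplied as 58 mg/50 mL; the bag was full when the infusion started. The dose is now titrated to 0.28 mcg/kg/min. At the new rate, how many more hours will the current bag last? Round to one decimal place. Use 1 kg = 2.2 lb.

Initial rate:
Weight = 236.3 lb ÷ 2.2 lb/kg = 107.4091 kg
Dose = 0.62 mcg/kg/min × 107.4091 kg = 66.59364 mcg/min
66.59364 mcg/min × 60 min/hr = 3995.618 mcg/hr
Concentration = 58 mg ÷ 50 mL = 1.16 mg/mL = 1160 mcg/mL
Rate = 3995.618 mcg/hr ÷ 1160 mcg/mL = 3.444498 mL/hr
Volume infused so far = 3.444498 mL/hr × 5.8 hr = 19.97809 mL
Volume remaining = 50 − 19.97809 = 30.02191 mL
New rate:
Dose = 0.28 mcg/kg/min × 107.4091 kg = 30.07455 mcg/min
30.07455 mcg/min × 60 min/hr = 1804.473 mcg/hr
Rate = 1804.473 mcg/hr ÷ 1160 mcg/mL = 1.55558 mL/hr
Time remaining = 30.02191 mL ÷ 1.55558 mL/hr = 19.2995 hr

19.3 hours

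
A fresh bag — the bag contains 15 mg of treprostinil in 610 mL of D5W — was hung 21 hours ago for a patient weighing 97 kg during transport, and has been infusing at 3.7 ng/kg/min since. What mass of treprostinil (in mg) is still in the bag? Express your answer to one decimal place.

14.5 mg

Dose = 3.7 ng/kg/min × 97 kg = 358.9 ng/min
358.9 ng/min × 60 min/hr = 21534 ng/hr
Concentration = 15 mg ÷ 610 mL = 0.02459016 mg/mL = 24590.16 ng/mL
Rate = 21534 ng/hr ÷ 24590.16 ng/mL = 0.875716 mL/hr
Volume infused = 0.875716 mL/hr × 21 hr = 18.39004 mL
Volume remaining = 610 − 18.39004 = 591.61 mL
Drug remaining = 591.61 mL × 24590.16 ng/mL = 14547786 ng = 14.54779 mg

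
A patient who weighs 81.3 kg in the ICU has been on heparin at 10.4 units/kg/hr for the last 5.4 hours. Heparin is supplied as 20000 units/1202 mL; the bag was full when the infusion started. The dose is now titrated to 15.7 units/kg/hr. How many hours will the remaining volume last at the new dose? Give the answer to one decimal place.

Initial rate:
Dose = 10.4 units/kg/hr × 81.3 kg = 845.52 units/hr
Concentration = 20000 units ÷ 1202 mL = 16.63894 units/mL
Rate = 845.52 units/hr ÷ 16.63894 units/mL = 50.81575 mL/hr
Volume infused so far = 50.81575 mL/hr × 5.4 hr = 274.4051 mL
Volume remaining = 1202 − 274.4051 = 927.5949 mL
New rate:
Dose = 15.7 units/kg/hr × 81.3 kg = 1276.41 units/hr
Rate = 1276.41 units/hr ÷ 16.63894 units/mL = 76.71224 mL/hr
Time remaining = 927.5949 mL ÷ 76.71224 mL/hr = 12.09188 hr

12.1 hours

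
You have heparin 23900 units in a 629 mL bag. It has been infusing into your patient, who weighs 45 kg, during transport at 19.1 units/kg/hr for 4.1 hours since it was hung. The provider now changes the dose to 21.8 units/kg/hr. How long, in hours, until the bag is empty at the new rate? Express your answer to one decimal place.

20.8 hours

Initial rate:
Dose = 19.1 units/kg/hr × 45 kg = 859.5 units/hr
Concentration = 23900 units ÷ 629 mL = 37.99682 units/mL
Rate = 859.5 units/hr ÷ 37.99682 units/mL = 22.62031 mL/hr
Volume infused so far = 22.62031 mL/hr × 4.1 hr = 92.74329 mL
Volume remaining = 629 − 92.74329 = 536.2567 mL
New rate:
Dose = 21.8 units/kg/hr × 45 kg = 981 units/hr
Rate = 981 units/hr ÷ 37.99682 units/mL = 25.81795 mL/hr
Time remaining = 536.2567 mL ÷ 25.81795 mL/hr = 20.77069 hr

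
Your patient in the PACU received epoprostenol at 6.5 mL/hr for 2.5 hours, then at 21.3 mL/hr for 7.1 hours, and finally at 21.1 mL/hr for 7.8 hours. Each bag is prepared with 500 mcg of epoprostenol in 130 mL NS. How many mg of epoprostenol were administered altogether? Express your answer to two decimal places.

Concentration = 500 mcg ÷ 130 mL = 3.846154 mcg/mL
Stage 1: 6.5 mL/hr × 2.5 hr = 16.25 mL → 16.25 mL × 3.846154 mcg/mL = 62.5 mcg
Stage 2: 21.3 mL/hr × 7.1 hr = 151.23 mL → 151.23 mL × 3.846154 mcg/mL = 581.6538 mcg
Stage 3: 21.1 mL/hr × 7.8 hr = 164.58 mL → 164.58 mL × 3.846154 mcg/mL = 633 mcg
Total = 62.5 + 581.6538 + 633 = 1277.154 mcg = 1.277154 mg

1.28 mg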